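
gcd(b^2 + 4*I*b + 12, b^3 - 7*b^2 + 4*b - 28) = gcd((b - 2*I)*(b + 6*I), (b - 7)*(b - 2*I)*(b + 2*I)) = b - 2*I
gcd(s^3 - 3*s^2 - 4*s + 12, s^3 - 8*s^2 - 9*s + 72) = s - 3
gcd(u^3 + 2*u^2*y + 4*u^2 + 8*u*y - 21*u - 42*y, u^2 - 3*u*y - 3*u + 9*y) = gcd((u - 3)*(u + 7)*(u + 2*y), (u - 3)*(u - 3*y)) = u - 3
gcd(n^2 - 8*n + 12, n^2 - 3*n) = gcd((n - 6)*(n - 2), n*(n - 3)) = 1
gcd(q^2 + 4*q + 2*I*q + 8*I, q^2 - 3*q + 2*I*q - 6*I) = q + 2*I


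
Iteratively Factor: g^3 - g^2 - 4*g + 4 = (g - 1)*(g^2 - 4) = (g - 2)*(g - 1)*(g + 2)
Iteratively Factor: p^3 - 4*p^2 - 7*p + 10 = (p + 2)*(p^2 - 6*p + 5) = (p - 1)*(p + 2)*(p - 5)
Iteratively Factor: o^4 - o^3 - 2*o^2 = (o - 2)*(o^3 + o^2) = o*(o - 2)*(o^2 + o) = o*(o - 2)*(o + 1)*(o)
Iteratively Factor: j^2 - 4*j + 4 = (j - 2)*(j - 2)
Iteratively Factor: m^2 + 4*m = (m + 4)*(m)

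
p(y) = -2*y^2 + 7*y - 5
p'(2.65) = -3.60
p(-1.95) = -26.26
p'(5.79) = -16.16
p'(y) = 7 - 4*y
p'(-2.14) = 15.56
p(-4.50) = -77.00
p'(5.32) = -14.28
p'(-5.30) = 28.20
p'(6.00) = -17.00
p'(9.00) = -29.00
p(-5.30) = -98.28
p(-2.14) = -29.14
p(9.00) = -104.00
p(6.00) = -35.00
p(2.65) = -0.50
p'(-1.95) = 14.80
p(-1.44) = -19.23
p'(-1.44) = 12.76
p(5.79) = -31.52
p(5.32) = -24.36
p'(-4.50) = 25.00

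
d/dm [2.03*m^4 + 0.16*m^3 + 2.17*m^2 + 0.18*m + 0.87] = 8.12*m^3 + 0.48*m^2 + 4.34*m + 0.18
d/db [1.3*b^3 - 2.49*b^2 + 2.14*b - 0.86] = 3.9*b^2 - 4.98*b + 2.14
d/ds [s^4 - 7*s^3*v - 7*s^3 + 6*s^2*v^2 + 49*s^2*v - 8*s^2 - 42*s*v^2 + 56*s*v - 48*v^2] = 4*s^3 - 21*s^2*v - 21*s^2 + 12*s*v^2 + 98*s*v - 16*s - 42*v^2 + 56*v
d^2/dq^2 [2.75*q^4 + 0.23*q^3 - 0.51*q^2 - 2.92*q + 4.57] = 33.0*q^2 + 1.38*q - 1.02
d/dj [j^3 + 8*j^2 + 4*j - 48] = 3*j^2 + 16*j + 4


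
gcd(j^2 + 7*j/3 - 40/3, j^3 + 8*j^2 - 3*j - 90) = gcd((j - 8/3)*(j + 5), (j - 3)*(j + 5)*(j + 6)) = j + 5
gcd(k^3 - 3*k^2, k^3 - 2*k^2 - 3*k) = k^2 - 3*k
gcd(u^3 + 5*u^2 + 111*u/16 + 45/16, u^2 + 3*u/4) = u + 3/4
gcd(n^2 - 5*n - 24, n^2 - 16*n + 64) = n - 8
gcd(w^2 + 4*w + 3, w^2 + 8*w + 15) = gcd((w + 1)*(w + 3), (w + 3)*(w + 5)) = w + 3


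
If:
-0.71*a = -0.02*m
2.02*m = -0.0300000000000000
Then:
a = -0.00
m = -0.01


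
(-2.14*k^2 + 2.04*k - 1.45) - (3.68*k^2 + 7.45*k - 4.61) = -5.82*k^2 - 5.41*k + 3.16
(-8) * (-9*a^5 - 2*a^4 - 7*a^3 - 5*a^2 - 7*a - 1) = 72*a^5 + 16*a^4 + 56*a^3 + 40*a^2 + 56*a + 8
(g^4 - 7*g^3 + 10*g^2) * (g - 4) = g^5 - 11*g^4 + 38*g^3 - 40*g^2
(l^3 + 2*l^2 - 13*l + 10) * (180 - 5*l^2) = -5*l^5 - 10*l^4 + 245*l^3 + 310*l^2 - 2340*l + 1800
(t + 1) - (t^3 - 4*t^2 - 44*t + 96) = -t^3 + 4*t^2 + 45*t - 95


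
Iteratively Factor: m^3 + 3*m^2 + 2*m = (m + 2)*(m^2 + m) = m*(m + 2)*(m + 1)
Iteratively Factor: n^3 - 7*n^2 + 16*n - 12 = (n - 2)*(n^2 - 5*n + 6) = (n - 3)*(n - 2)*(n - 2)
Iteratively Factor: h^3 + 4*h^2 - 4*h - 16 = (h + 4)*(h^2 - 4) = (h + 2)*(h + 4)*(h - 2)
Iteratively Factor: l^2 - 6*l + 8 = (l - 2)*(l - 4)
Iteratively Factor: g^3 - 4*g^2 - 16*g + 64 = (g - 4)*(g^2 - 16) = (g - 4)^2*(g + 4)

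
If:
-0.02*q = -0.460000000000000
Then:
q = 23.00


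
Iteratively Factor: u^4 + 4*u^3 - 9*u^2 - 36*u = (u + 4)*(u^3 - 9*u) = (u + 3)*(u + 4)*(u^2 - 3*u) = (u - 3)*(u + 3)*(u + 4)*(u)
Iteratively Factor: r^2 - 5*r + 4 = (r - 1)*(r - 4)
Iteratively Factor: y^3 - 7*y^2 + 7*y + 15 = (y - 3)*(y^2 - 4*y - 5) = (y - 5)*(y - 3)*(y + 1)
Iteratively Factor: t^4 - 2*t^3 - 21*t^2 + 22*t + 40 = (t + 1)*(t^3 - 3*t^2 - 18*t + 40) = (t + 1)*(t + 4)*(t^2 - 7*t + 10) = (t - 5)*(t + 1)*(t + 4)*(t - 2)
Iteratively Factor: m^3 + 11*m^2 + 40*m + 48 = (m + 3)*(m^2 + 8*m + 16) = (m + 3)*(m + 4)*(m + 4)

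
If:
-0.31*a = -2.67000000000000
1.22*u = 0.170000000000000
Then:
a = 8.61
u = 0.14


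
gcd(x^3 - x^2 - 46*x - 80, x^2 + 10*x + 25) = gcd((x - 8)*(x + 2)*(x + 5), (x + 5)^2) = x + 5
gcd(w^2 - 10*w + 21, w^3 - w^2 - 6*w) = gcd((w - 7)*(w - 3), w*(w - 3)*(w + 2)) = w - 3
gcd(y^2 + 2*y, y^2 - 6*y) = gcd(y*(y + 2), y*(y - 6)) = y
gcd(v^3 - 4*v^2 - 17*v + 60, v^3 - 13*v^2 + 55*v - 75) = v^2 - 8*v + 15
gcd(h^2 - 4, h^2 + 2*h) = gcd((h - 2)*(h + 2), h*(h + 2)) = h + 2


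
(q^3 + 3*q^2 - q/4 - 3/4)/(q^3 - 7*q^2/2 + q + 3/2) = (2*q^2 + 5*q - 3)/(2*(q^2 - 4*q + 3))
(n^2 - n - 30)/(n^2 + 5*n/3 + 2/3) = 3*(n^2 - n - 30)/(3*n^2 + 5*n + 2)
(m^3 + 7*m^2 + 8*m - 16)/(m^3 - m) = (m^2 + 8*m + 16)/(m*(m + 1))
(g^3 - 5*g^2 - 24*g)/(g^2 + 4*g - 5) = g*(g^2 - 5*g - 24)/(g^2 + 4*g - 5)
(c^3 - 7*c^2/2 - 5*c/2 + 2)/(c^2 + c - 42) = (c^3 - 7*c^2/2 - 5*c/2 + 2)/(c^2 + c - 42)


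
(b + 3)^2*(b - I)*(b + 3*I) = b^4 + 6*b^3 + 2*I*b^3 + 12*b^2 + 12*I*b^2 + 18*b + 18*I*b + 27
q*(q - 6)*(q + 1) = q^3 - 5*q^2 - 6*q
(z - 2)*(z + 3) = z^2 + z - 6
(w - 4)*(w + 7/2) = w^2 - w/2 - 14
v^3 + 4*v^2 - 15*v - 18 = (v - 3)*(v + 1)*(v + 6)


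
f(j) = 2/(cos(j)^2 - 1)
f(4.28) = -2.43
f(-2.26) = -3.36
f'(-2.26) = 5.53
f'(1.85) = -1.24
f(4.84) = -2.03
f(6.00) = -25.62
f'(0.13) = 1820.63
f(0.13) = -119.01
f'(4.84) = -0.52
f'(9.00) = -52.07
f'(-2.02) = 2.38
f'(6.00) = -176.06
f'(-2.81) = 109.62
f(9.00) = -11.78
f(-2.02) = -2.46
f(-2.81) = -18.87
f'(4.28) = 2.24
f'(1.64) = -0.28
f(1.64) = -2.01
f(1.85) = -2.16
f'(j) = 4*sin(j)*cos(j)/(cos(j)^2 - 1)^2 = 4*cos(j)/sin(j)^3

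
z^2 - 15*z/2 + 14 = (z - 4)*(z - 7/2)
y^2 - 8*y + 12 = (y - 6)*(y - 2)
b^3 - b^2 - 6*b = b*(b - 3)*(b + 2)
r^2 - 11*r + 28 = (r - 7)*(r - 4)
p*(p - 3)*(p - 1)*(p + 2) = p^4 - 2*p^3 - 5*p^2 + 6*p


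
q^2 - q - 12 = (q - 4)*(q + 3)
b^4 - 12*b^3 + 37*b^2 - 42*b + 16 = (b - 8)*(b - 2)*(b - 1)^2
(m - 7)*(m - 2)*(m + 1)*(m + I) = m^4 - 8*m^3 + I*m^3 + 5*m^2 - 8*I*m^2 + 14*m + 5*I*m + 14*I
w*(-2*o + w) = -2*o*w + w^2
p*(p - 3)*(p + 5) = p^3 + 2*p^2 - 15*p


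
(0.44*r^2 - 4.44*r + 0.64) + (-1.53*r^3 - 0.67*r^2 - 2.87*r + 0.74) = -1.53*r^3 - 0.23*r^2 - 7.31*r + 1.38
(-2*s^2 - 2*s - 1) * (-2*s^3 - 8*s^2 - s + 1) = 4*s^5 + 20*s^4 + 20*s^3 + 8*s^2 - s - 1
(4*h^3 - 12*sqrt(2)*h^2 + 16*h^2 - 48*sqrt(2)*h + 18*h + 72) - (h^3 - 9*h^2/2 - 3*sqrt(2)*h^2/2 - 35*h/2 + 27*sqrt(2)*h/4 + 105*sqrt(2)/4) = 3*h^3 - 21*sqrt(2)*h^2/2 + 41*h^2/2 - 219*sqrt(2)*h/4 + 71*h/2 - 105*sqrt(2)/4 + 72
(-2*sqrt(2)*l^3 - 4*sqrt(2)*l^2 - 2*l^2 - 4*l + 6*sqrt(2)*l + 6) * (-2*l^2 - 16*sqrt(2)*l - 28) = 4*sqrt(2)*l^5 + 8*sqrt(2)*l^4 + 68*l^4 + 76*sqrt(2)*l^3 + 136*l^3 - 148*l^2 + 176*sqrt(2)*l^2 - 264*sqrt(2)*l + 112*l - 168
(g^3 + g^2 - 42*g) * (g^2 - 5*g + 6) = g^5 - 4*g^4 - 41*g^3 + 216*g^2 - 252*g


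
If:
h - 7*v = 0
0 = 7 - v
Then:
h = 49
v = 7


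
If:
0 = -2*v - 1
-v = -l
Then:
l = -1/2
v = -1/2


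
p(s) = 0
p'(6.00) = 0.00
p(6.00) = 0.00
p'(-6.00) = 0.00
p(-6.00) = 0.00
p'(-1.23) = 0.00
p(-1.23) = 0.00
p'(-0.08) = 0.00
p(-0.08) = 0.00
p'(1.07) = 0.00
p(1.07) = 0.00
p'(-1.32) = 0.00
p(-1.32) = 0.00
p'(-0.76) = 0.00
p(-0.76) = 0.00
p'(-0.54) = 0.00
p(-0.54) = 0.00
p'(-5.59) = 0.00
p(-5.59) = 0.00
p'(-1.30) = 0.00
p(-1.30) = 0.00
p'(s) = 0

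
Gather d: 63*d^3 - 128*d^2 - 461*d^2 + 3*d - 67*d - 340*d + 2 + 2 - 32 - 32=63*d^3 - 589*d^2 - 404*d - 60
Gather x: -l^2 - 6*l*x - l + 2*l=-l^2 - 6*l*x + l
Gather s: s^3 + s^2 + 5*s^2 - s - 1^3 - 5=s^3 + 6*s^2 - s - 6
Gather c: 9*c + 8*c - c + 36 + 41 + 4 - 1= 16*c + 80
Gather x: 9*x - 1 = 9*x - 1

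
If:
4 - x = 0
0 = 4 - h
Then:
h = 4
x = 4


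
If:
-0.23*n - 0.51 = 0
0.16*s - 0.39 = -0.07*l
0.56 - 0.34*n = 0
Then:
No Solution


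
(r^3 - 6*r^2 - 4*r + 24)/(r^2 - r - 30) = (r^2 - 4)/(r + 5)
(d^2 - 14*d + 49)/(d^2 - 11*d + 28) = (d - 7)/(d - 4)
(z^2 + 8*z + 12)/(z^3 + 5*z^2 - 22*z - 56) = (z + 6)/(z^2 + 3*z - 28)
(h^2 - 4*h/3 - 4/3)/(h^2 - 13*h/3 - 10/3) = (h - 2)/(h - 5)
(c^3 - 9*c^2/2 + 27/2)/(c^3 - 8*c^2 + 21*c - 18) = (c + 3/2)/(c - 2)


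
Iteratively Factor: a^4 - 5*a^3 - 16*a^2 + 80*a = (a)*(a^3 - 5*a^2 - 16*a + 80) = a*(a - 5)*(a^2 - 16) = a*(a - 5)*(a + 4)*(a - 4)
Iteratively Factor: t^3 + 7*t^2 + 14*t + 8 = (t + 2)*(t^2 + 5*t + 4) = (t + 1)*(t + 2)*(t + 4)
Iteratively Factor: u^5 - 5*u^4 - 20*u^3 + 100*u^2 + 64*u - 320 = (u - 2)*(u^4 - 3*u^3 - 26*u^2 + 48*u + 160) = (u - 4)*(u - 2)*(u^3 + u^2 - 22*u - 40) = (u - 5)*(u - 4)*(u - 2)*(u^2 + 6*u + 8) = (u - 5)*(u - 4)*(u - 2)*(u + 4)*(u + 2)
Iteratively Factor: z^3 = (z)*(z^2) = z^2*(z)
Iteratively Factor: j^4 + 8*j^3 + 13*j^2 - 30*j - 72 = (j - 2)*(j^3 + 10*j^2 + 33*j + 36) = (j - 2)*(j + 4)*(j^2 + 6*j + 9) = (j - 2)*(j + 3)*(j + 4)*(j + 3)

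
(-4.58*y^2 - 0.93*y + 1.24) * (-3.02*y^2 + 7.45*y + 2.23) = 13.8316*y^4 - 31.3124*y^3 - 20.8867*y^2 + 7.1641*y + 2.7652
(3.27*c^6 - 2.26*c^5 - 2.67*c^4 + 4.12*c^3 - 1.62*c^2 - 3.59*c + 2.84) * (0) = 0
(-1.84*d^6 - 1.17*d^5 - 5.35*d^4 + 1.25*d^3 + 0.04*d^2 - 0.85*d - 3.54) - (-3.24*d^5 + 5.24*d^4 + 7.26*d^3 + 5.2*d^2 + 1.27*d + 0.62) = -1.84*d^6 + 2.07*d^5 - 10.59*d^4 - 6.01*d^3 - 5.16*d^2 - 2.12*d - 4.16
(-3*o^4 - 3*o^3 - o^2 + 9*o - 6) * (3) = -9*o^4 - 9*o^3 - 3*o^2 + 27*o - 18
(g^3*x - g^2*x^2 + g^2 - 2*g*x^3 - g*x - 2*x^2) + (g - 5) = g^3*x - g^2*x^2 + g^2 - 2*g*x^3 - g*x + g - 2*x^2 - 5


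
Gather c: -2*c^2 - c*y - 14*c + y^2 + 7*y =-2*c^2 + c*(-y - 14) + y^2 + 7*y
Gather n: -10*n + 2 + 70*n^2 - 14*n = 70*n^2 - 24*n + 2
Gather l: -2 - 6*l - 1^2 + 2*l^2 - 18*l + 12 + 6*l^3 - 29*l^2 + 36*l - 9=6*l^3 - 27*l^2 + 12*l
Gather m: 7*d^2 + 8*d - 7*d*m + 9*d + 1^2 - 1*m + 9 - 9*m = 7*d^2 + 17*d + m*(-7*d - 10) + 10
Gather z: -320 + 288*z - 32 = 288*z - 352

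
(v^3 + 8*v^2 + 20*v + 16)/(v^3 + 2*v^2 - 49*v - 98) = (v^2 + 6*v + 8)/(v^2 - 49)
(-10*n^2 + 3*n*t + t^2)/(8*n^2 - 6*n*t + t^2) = (5*n + t)/(-4*n + t)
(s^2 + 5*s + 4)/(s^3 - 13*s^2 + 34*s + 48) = (s + 4)/(s^2 - 14*s + 48)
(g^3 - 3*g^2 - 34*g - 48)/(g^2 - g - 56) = (g^2 + 5*g + 6)/(g + 7)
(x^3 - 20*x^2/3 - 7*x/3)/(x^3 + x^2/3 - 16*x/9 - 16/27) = 9*x*(x - 7)/(9*x^2 - 16)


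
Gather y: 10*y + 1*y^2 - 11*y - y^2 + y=0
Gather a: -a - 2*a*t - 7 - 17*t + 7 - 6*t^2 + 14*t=a*(-2*t - 1) - 6*t^2 - 3*t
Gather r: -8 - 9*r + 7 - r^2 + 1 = -r^2 - 9*r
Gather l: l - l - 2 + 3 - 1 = 0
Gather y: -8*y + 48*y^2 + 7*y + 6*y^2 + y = 54*y^2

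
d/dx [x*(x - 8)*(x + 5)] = 3*x^2 - 6*x - 40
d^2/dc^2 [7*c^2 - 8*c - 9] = 14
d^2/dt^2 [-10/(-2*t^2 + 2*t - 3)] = 40*(-2*t^2 + 2*t + 2*(2*t - 1)^2 - 3)/(2*t^2 - 2*t + 3)^3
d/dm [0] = 0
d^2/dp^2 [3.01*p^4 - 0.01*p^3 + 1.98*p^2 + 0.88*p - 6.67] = 36.12*p^2 - 0.06*p + 3.96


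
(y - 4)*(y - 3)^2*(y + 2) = y^4 - 8*y^3 + 13*y^2 + 30*y - 72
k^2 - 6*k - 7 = (k - 7)*(k + 1)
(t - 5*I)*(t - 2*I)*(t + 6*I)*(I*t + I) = I*t^4 + t^3 + I*t^3 + t^2 + 32*I*t^2 + 60*t + 32*I*t + 60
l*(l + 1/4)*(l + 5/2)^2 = l^4 + 21*l^3/4 + 15*l^2/2 + 25*l/16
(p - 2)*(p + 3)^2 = p^3 + 4*p^2 - 3*p - 18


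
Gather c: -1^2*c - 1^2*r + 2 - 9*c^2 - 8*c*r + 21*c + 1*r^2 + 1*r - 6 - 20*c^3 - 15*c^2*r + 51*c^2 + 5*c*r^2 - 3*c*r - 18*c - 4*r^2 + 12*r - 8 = -20*c^3 + c^2*(42 - 15*r) + c*(5*r^2 - 11*r + 2) - 3*r^2 + 12*r - 12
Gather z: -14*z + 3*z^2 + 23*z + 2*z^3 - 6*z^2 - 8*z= 2*z^3 - 3*z^2 + z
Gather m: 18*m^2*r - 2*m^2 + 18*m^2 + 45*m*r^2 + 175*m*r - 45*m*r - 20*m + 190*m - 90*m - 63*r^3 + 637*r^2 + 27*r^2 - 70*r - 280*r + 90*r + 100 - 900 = m^2*(18*r + 16) + m*(45*r^2 + 130*r + 80) - 63*r^3 + 664*r^2 - 260*r - 800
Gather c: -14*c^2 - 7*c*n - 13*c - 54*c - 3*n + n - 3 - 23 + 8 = -14*c^2 + c*(-7*n - 67) - 2*n - 18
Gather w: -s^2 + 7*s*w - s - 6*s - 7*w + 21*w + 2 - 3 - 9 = -s^2 - 7*s + w*(7*s + 14) - 10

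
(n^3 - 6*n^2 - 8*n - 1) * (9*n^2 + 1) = 9*n^5 - 54*n^4 - 71*n^3 - 15*n^2 - 8*n - 1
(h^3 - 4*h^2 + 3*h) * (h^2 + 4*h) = h^5 - 13*h^3 + 12*h^2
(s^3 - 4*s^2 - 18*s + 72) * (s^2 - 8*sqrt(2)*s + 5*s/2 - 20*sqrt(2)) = s^5 - 8*sqrt(2)*s^4 - 3*s^4/2 - 28*s^3 + 12*sqrt(2)*s^3 + 27*s^2 + 224*sqrt(2)*s^2 - 216*sqrt(2)*s + 180*s - 1440*sqrt(2)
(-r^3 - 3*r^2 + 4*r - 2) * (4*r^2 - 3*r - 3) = -4*r^5 - 9*r^4 + 28*r^3 - 11*r^2 - 6*r + 6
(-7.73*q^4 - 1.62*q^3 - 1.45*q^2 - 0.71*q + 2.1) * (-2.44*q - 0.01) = 18.8612*q^5 + 4.0301*q^4 + 3.5542*q^3 + 1.7469*q^2 - 5.1169*q - 0.021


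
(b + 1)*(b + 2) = b^2 + 3*b + 2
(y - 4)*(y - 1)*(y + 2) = y^3 - 3*y^2 - 6*y + 8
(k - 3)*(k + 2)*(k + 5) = k^3 + 4*k^2 - 11*k - 30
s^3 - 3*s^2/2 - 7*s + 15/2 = (s - 3)*(s - 1)*(s + 5/2)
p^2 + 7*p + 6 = (p + 1)*(p + 6)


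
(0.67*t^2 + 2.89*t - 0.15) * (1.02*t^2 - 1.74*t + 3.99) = 0.6834*t^4 + 1.782*t^3 - 2.5083*t^2 + 11.7921*t - 0.5985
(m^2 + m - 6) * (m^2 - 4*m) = m^4 - 3*m^3 - 10*m^2 + 24*m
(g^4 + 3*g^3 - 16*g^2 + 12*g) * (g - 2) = g^5 + g^4 - 22*g^3 + 44*g^2 - 24*g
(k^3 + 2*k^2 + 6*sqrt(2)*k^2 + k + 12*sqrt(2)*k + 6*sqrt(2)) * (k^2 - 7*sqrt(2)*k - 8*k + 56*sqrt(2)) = k^5 - 6*k^4 - sqrt(2)*k^4 - 99*k^3 + 6*sqrt(2)*k^3 + 15*sqrt(2)*k^2 + 496*k^2 + 8*sqrt(2)*k + 1260*k + 672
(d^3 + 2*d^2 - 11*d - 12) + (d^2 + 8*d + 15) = d^3 + 3*d^2 - 3*d + 3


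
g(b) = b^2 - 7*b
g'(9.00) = 11.00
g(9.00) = 18.00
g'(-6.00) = -19.00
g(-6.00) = 78.00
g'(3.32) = -0.36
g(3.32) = -12.22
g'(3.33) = -0.34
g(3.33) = -12.22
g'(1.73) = -3.54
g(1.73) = -9.12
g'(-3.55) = -14.10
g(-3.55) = 37.45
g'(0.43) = -6.14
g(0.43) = -2.83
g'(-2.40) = -11.80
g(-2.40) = 22.56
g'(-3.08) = -13.16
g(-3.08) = 31.05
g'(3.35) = -0.30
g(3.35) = -12.23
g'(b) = 2*b - 7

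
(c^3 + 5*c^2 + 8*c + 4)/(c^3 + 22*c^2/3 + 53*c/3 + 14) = 3*(c^2 + 3*c + 2)/(3*c^2 + 16*c + 21)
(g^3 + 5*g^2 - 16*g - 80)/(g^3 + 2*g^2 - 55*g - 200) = (g^2 - 16)/(g^2 - 3*g - 40)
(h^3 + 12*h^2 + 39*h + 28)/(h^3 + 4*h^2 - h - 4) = (h + 7)/(h - 1)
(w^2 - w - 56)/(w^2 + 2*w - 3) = (w^2 - w - 56)/(w^2 + 2*w - 3)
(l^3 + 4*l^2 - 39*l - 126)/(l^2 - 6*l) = l + 10 + 21/l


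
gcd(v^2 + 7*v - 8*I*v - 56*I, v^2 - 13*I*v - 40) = v - 8*I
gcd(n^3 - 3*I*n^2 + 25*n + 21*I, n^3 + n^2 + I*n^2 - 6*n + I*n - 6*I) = n + I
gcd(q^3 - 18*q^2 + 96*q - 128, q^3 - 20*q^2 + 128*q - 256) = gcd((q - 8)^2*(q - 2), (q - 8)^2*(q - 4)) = q^2 - 16*q + 64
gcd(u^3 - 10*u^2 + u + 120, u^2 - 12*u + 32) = u - 8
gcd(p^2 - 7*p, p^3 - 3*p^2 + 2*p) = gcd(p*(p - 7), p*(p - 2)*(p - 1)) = p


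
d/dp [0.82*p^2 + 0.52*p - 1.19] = 1.64*p + 0.52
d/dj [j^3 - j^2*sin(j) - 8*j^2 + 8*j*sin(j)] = -j^2*cos(j) + 3*j^2 - 2*j*sin(j) + 8*j*cos(j) - 16*j + 8*sin(j)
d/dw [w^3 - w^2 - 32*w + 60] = 3*w^2 - 2*w - 32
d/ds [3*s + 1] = 3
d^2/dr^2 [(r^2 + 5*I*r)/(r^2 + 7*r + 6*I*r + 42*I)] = (r^3*(-14 - 2*I) - 252*I*r^2 + 1260*r - 588 + 2520*I)/(r^6 + r^5*(21 + 18*I) + r^4*(39 + 378*I) + r^3*(-1925 + 2430*I) + r^2*(-15876 + 1638*I) + r*(-37044 - 31752*I) - 74088*I)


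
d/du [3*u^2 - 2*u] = 6*u - 2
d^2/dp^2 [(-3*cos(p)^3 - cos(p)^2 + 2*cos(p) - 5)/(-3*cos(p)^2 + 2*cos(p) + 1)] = (9*(1 - cos(p)^2)^2 - 27*cos(p)^6 + 27*cos(p)^5 - 241*cos(p)^3 - 112*cos(p)^2 + 106*cos(p) - 89)/((cos(p) - 1)^2*(3*cos(p) + 1)^3)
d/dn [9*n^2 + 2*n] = 18*n + 2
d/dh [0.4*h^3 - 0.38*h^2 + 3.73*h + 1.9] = 1.2*h^2 - 0.76*h + 3.73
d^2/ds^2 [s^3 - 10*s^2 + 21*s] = 6*s - 20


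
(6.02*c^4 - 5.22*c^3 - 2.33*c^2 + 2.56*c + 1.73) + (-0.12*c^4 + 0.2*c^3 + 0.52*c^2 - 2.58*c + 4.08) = 5.9*c^4 - 5.02*c^3 - 1.81*c^2 - 0.02*c + 5.81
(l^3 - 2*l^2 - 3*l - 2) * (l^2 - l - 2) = l^5 - 3*l^4 - 3*l^3 + 5*l^2 + 8*l + 4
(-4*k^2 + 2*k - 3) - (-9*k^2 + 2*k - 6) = 5*k^2 + 3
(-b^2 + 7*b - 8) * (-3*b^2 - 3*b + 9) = 3*b^4 - 18*b^3 - 6*b^2 + 87*b - 72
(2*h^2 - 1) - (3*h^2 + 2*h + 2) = -h^2 - 2*h - 3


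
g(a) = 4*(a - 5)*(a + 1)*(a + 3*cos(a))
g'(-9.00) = 2034.43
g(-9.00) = -5256.56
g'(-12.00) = 604.40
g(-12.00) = -7082.39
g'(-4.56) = -4.33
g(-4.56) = -682.77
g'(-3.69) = 231.77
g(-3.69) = -584.41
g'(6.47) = 356.23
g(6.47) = 413.66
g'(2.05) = 60.09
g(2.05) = -24.00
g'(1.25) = 49.16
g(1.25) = -74.11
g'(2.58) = 20.90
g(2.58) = -1.41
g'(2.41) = 36.06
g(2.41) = -6.28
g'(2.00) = 62.20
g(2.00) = -27.06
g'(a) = 4*(1 - 3*sin(a))*(a - 5)*(a + 1) + 4*(a - 5)*(a + 3*cos(a)) + 4*(a + 1)*(a + 3*cos(a)) = -4*(a - 5)*(a + 1)*(3*sin(a) - 1) + 4*(a - 5)*(a + 3*cos(a)) + 4*(a + 1)*(a + 3*cos(a))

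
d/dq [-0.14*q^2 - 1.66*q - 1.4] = -0.28*q - 1.66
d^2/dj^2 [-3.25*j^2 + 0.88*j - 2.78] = -6.50000000000000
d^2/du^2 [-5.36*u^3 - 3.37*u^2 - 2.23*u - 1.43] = -32.16*u - 6.74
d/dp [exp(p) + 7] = exp(p)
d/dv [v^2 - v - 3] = 2*v - 1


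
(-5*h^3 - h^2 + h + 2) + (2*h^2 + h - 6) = -5*h^3 + h^2 + 2*h - 4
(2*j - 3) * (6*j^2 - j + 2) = 12*j^3 - 20*j^2 + 7*j - 6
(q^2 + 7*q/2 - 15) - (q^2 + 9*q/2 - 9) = -q - 6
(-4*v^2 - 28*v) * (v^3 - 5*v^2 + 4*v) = -4*v^5 - 8*v^4 + 124*v^3 - 112*v^2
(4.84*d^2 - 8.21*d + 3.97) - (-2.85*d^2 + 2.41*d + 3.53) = 7.69*d^2 - 10.62*d + 0.44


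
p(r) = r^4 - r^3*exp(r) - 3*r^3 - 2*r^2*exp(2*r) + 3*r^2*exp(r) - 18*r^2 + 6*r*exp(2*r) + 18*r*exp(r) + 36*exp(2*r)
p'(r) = -r^3*exp(r) + 4*r^3 - 4*r^2*exp(2*r) - 9*r^2 + 8*r*exp(2*r) + 24*r*exp(r) - 36*r + 78*exp(2*r) + 18*exp(r)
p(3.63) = 46640.15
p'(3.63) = 79377.15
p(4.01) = 87708.79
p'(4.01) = 141875.94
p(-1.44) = -26.72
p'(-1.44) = 21.28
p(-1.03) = -16.25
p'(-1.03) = 29.50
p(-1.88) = -33.31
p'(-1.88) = 7.30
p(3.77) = 59074.80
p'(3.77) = 98885.83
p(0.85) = 242.17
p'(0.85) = 502.13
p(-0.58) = -0.54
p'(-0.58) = 42.04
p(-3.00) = 0.00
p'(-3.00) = -82.30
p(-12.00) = 23328.01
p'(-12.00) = -7775.99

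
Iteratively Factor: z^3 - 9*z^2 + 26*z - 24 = (z - 2)*(z^2 - 7*z + 12) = (z - 3)*(z - 2)*(z - 4)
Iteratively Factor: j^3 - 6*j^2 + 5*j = (j - 1)*(j^2 - 5*j) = (j - 5)*(j - 1)*(j)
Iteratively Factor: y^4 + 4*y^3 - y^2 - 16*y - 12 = (y + 3)*(y^3 + y^2 - 4*y - 4) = (y + 1)*(y + 3)*(y^2 - 4) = (y + 1)*(y + 2)*(y + 3)*(y - 2)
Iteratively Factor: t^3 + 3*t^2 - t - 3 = (t + 1)*(t^2 + 2*t - 3) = (t + 1)*(t + 3)*(t - 1)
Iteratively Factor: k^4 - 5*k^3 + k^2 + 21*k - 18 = (k - 3)*(k^3 - 2*k^2 - 5*k + 6) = (k - 3)*(k + 2)*(k^2 - 4*k + 3) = (k - 3)^2*(k + 2)*(k - 1)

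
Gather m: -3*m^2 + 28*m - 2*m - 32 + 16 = -3*m^2 + 26*m - 16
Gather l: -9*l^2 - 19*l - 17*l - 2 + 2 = -9*l^2 - 36*l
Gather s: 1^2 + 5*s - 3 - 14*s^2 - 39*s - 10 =-14*s^2 - 34*s - 12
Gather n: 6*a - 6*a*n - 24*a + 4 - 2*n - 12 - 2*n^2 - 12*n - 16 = -18*a - 2*n^2 + n*(-6*a - 14) - 24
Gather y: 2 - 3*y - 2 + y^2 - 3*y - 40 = y^2 - 6*y - 40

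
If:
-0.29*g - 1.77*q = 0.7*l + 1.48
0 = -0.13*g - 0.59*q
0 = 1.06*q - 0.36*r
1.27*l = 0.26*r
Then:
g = 7.67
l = -1.02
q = -1.69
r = -4.98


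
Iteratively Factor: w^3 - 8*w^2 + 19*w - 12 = (w - 1)*(w^2 - 7*w + 12) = (w - 3)*(w - 1)*(w - 4)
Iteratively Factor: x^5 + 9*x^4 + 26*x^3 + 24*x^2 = (x + 4)*(x^4 + 5*x^3 + 6*x^2) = (x + 3)*(x + 4)*(x^3 + 2*x^2) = x*(x + 3)*(x + 4)*(x^2 + 2*x) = x^2*(x + 3)*(x + 4)*(x + 2)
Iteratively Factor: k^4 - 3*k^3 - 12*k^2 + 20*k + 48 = (k - 4)*(k^3 + k^2 - 8*k - 12) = (k - 4)*(k + 2)*(k^2 - k - 6) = (k - 4)*(k + 2)^2*(k - 3)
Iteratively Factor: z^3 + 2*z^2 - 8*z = (z + 4)*(z^2 - 2*z) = z*(z + 4)*(z - 2)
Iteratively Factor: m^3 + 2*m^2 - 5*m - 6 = (m + 1)*(m^2 + m - 6) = (m + 1)*(m + 3)*(m - 2)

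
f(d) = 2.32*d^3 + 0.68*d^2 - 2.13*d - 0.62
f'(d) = 6.96*d^2 + 1.36*d - 2.13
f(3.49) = 98.85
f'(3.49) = 87.39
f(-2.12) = -15.15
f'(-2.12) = 26.27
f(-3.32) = -70.95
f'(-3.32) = 70.07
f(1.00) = 0.25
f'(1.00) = 6.19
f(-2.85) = -42.73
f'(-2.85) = 50.53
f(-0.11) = -0.38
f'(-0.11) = -2.20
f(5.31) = 354.60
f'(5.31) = 201.34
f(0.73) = -0.91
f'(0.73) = 2.57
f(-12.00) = -3886.10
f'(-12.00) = 983.79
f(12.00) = 4080.70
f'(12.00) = 1016.43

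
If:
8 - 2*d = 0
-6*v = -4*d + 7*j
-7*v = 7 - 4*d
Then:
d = 4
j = 58/49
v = 9/7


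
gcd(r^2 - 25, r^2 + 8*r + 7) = 1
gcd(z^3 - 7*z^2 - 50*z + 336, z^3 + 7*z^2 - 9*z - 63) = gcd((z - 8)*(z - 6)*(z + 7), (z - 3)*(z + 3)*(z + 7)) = z + 7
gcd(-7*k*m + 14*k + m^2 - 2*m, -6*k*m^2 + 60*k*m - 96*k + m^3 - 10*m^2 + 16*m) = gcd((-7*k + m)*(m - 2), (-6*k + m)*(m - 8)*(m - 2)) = m - 2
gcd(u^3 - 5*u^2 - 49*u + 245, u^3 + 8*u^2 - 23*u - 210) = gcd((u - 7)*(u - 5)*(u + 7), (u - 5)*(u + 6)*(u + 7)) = u^2 + 2*u - 35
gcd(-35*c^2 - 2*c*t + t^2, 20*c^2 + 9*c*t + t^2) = 5*c + t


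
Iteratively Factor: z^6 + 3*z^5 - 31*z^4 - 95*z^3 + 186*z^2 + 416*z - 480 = (z + 4)*(z^5 - z^4 - 27*z^3 + 13*z^2 + 134*z - 120) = (z - 1)*(z + 4)*(z^4 - 27*z^2 - 14*z + 120) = (z - 1)*(z + 4)^2*(z^3 - 4*z^2 - 11*z + 30) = (z - 1)*(z + 3)*(z + 4)^2*(z^2 - 7*z + 10) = (z - 5)*(z - 1)*(z + 3)*(z + 4)^2*(z - 2)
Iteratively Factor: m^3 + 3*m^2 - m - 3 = (m + 1)*(m^2 + 2*m - 3) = (m - 1)*(m + 1)*(m + 3)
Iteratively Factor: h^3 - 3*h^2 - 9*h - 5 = (h - 5)*(h^2 + 2*h + 1) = (h - 5)*(h + 1)*(h + 1)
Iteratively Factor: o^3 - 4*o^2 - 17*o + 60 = (o + 4)*(o^2 - 8*o + 15) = (o - 5)*(o + 4)*(o - 3)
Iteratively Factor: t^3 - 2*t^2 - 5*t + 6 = (t - 3)*(t^2 + t - 2) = (t - 3)*(t + 2)*(t - 1)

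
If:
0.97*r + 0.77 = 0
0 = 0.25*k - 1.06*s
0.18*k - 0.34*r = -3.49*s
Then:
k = -0.27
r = -0.79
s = -0.06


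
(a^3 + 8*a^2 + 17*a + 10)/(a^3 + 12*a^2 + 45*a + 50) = (a + 1)/(a + 5)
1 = 1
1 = 1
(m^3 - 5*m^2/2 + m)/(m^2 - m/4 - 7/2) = 2*m*(2*m - 1)/(4*m + 7)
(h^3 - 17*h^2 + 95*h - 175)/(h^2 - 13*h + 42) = (h^2 - 10*h + 25)/(h - 6)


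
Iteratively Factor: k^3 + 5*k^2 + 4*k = (k + 1)*(k^2 + 4*k) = (k + 1)*(k + 4)*(k)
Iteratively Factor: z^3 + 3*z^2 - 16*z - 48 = (z + 4)*(z^2 - z - 12) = (z - 4)*(z + 4)*(z + 3)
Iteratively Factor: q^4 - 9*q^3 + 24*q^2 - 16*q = (q)*(q^3 - 9*q^2 + 24*q - 16) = q*(q - 1)*(q^2 - 8*q + 16) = q*(q - 4)*(q - 1)*(q - 4)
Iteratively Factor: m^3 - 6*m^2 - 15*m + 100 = (m + 4)*(m^2 - 10*m + 25) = (m - 5)*(m + 4)*(m - 5)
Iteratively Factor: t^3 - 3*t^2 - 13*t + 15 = (t + 3)*(t^2 - 6*t + 5) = (t - 5)*(t + 3)*(t - 1)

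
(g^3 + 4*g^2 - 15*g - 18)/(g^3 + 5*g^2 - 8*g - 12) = (g - 3)/(g - 2)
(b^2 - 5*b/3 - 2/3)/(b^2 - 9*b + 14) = (b + 1/3)/(b - 7)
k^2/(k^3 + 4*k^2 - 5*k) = k/(k^2 + 4*k - 5)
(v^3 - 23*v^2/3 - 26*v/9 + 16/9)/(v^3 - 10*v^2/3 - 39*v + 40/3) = (v + 2/3)/(v + 5)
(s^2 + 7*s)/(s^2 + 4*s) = (s + 7)/(s + 4)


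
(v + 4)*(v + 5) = v^2 + 9*v + 20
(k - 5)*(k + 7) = k^2 + 2*k - 35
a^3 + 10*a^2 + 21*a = a*(a + 3)*(a + 7)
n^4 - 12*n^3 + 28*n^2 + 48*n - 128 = (n - 8)*(n - 4)*(n - 2)*(n + 2)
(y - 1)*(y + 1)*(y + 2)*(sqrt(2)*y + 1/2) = sqrt(2)*y^4 + y^3/2 + 2*sqrt(2)*y^3 - sqrt(2)*y^2 + y^2 - 2*sqrt(2)*y - y/2 - 1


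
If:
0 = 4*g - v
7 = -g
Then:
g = -7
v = -28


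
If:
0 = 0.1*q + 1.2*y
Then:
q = -12.0*y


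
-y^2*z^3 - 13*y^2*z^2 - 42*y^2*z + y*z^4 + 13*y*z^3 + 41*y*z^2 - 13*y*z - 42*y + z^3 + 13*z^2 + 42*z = (-y + z)*(z + 6)*(z + 7)*(y*z + 1)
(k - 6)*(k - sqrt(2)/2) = k^2 - 6*k - sqrt(2)*k/2 + 3*sqrt(2)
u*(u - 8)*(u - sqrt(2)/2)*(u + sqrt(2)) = u^4 - 8*u^3 + sqrt(2)*u^3/2 - 4*sqrt(2)*u^2 - u^2 + 8*u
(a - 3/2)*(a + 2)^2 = a^3 + 5*a^2/2 - 2*a - 6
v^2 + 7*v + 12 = (v + 3)*(v + 4)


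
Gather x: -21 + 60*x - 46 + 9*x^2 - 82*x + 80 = 9*x^2 - 22*x + 13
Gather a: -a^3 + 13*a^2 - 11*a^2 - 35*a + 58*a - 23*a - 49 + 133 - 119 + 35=-a^3 + 2*a^2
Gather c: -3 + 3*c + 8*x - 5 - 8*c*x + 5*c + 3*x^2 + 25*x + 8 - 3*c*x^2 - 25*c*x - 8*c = c*(-3*x^2 - 33*x) + 3*x^2 + 33*x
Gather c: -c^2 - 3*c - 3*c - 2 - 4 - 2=-c^2 - 6*c - 8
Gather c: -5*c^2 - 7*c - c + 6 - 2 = -5*c^2 - 8*c + 4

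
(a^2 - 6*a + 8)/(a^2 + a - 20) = (a - 2)/(a + 5)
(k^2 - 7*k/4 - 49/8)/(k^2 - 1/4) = (8*k^2 - 14*k - 49)/(2*(4*k^2 - 1))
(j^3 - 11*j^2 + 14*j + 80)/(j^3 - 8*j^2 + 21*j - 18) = (j^3 - 11*j^2 + 14*j + 80)/(j^3 - 8*j^2 + 21*j - 18)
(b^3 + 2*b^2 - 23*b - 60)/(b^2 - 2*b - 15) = b + 4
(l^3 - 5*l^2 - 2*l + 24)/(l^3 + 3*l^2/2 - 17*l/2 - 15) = 2*(l - 4)/(2*l + 5)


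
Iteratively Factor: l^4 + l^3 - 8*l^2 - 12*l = (l - 3)*(l^3 + 4*l^2 + 4*l) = (l - 3)*(l + 2)*(l^2 + 2*l) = l*(l - 3)*(l + 2)*(l + 2)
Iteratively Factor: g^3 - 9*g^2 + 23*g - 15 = (g - 1)*(g^2 - 8*g + 15) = (g - 3)*(g - 1)*(g - 5)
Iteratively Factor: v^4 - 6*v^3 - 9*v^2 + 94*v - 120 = (v - 3)*(v^3 - 3*v^2 - 18*v + 40) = (v - 3)*(v + 4)*(v^2 - 7*v + 10) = (v - 5)*(v - 3)*(v + 4)*(v - 2)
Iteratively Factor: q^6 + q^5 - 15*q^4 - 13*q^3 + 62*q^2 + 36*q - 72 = (q - 3)*(q^5 + 4*q^4 - 3*q^3 - 22*q^2 - 4*q + 24) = (q - 3)*(q + 3)*(q^4 + q^3 - 6*q^2 - 4*q + 8) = (q - 3)*(q - 2)*(q + 3)*(q^3 + 3*q^2 - 4) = (q - 3)*(q - 2)*(q + 2)*(q + 3)*(q^2 + q - 2) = (q - 3)*(q - 2)*(q - 1)*(q + 2)*(q + 3)*(q + 2)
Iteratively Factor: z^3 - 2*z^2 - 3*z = (z - 3)*(z^2 + z) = z*(z - 3)*(z + 1)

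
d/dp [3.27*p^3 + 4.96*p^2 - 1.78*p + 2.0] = 9.81*p^2 + 9.92*p - 1.78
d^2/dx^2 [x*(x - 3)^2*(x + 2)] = 12*x^2 - 24*x - 6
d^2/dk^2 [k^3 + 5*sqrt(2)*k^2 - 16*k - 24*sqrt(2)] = 6*k + 10*sqrt(2)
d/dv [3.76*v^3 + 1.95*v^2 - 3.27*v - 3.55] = 11.28*v^2 + 3.9*v - 3.27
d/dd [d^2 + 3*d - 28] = 2*d + 3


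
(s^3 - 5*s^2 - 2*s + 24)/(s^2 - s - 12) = (s^2 - s - 6)/(s + 3)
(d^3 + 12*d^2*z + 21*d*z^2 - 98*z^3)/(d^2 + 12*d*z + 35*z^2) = (d^2 + 5*d*z - 14*z^2)/(d + 5*z)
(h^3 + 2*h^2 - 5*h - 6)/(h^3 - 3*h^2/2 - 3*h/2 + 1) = 2*(h + 3)/(2*h - 1)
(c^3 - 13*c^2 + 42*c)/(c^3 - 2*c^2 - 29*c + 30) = c*(c - 7)/(c^2 + 4*c - 5)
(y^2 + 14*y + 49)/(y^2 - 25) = (y^2 + 14*y + 49)/(y^2 - 25)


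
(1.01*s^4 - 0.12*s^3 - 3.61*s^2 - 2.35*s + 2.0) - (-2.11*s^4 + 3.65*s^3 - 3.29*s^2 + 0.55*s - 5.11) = 3.12*s^4 - 3.77*s^3 - 0.32*s^2 - 2.9*s + 7.11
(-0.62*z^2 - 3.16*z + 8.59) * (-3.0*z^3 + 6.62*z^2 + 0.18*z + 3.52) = 1.86*z^5 + 5.3756*z^4 - 46.8008*z^3 + 54.1146*z^2 - 9.577*z + 30.2368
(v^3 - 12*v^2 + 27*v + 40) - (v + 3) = v^3 - 12*v^2 + 26*v + 37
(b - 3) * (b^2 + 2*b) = b^3 - b^2 - 6*b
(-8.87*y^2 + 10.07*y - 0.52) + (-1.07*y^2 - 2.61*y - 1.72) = -9.94*y^2 + 7.46*y - 2.24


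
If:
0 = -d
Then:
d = 0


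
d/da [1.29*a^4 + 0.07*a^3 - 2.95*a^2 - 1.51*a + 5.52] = 5.16*a^3 + 0.21*a^2 - 5.9*a - 1.51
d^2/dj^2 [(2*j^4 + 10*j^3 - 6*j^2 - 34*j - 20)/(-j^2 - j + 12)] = 4*(-j^6 - 3*j^5 + 33*j^4 + 45*j^3 - 546*j^2 - 1518*j + 766)/(j^6 + 3*j^5 - 33*j^4 - 71*j^3 + 396*j^2 + 432*j - 1728)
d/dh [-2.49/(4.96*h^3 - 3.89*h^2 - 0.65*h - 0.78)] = (37.0512*h^2 - 19.3722*h - 1.6185)/(-4.96*h^3 + 3.89*h^2 + 0.65*h + 0.78)^2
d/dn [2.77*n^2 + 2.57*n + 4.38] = 5.54*n + 2.57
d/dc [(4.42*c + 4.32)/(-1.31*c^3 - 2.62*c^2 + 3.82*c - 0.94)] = (11.5804*c^3 + 28.558*c^2 + 22.6368*c - 20.6572)/(1.7161*c^6 + 6.8644*c^5 - 3.144*c^4 - 17.554*c^3 + 19.518*c^2 - 7.1816*c + 0.8836)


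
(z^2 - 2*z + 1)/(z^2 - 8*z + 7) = (z - 1)/(z - 7)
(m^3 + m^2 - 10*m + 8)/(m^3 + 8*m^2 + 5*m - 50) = (m^2 + 3*m - 4)/(m^2 + 10*m + 25)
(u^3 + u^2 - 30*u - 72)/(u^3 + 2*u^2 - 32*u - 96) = (u + 3)/(u + 4)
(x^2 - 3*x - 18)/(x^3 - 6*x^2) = (x + 3)/x^2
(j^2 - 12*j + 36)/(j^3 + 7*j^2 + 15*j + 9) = (j^2 - 12*j + 36)/(j^3 + 7*j^2 + 15*j + 9)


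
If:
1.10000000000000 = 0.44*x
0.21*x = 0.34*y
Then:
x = 2.50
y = 1.54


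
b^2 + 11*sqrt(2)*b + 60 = (b + 5*sqrt(2))*(b + 6*sqrt(2))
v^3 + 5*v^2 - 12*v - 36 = (v - 3)*(v + 2)*(v + 6)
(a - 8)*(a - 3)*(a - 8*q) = a^3 - 8*a^2*q - 11*a^2 + 88*a*q + 24*a - 192*q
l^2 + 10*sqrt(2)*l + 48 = (l + 4*sqrt(2))*(l + 6*sqrt(2))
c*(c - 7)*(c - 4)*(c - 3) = c^4 - 14*c^3 + 61*c^2 - 84*c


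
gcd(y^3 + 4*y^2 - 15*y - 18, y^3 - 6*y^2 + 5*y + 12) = y^2 - 2*y - 3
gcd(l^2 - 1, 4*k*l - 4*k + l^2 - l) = l - 1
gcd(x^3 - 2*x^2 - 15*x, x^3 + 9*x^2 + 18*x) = x^2 + 3*x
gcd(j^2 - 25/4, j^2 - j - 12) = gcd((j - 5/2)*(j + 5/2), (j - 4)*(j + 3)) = 1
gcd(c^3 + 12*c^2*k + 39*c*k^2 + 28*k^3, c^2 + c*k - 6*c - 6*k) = c + k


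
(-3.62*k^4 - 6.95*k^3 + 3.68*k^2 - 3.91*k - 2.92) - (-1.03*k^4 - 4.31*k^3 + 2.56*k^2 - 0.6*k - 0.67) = -2.59*k^4 - 2.64*k^3 + 1.12*k^2 - 3.31*k - 2.25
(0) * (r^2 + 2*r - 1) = 0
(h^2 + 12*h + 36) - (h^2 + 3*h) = 9*h + 36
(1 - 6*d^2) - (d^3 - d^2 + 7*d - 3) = -d^3 - 5*d^2 - 7*d + 4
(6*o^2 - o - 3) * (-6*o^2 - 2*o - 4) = -36*o^4 - 6*o^3 - 4*o^2 + 10*o + 12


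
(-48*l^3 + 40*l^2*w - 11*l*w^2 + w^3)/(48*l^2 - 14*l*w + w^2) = (-48*l^3 + 40*l^2*w - 11*l*w^2 + w^3)/(48*l^2 - 14*l*w + w^2)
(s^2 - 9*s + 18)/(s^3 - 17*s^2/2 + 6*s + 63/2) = 2*(s - 6)/(2*s^2 - 11*s - 21)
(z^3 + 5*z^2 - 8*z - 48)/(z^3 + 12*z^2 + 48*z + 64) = (z - 3)/(z + 4)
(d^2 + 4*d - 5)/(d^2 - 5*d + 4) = (d + 5)/(d - 4)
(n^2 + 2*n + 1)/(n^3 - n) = (n + 1)/(n*(n - 1))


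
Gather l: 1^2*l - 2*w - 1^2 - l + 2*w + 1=0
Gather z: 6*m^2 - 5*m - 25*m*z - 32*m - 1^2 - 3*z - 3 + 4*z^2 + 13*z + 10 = 6*m^2 - 37*m + 4*z^2 + z*(10 - 25*m) + 6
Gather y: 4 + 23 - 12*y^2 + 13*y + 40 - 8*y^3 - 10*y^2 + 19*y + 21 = -8*y^3 - 22*y^2 + 32*y + 88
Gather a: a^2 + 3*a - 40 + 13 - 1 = a^2 + 3*a - 28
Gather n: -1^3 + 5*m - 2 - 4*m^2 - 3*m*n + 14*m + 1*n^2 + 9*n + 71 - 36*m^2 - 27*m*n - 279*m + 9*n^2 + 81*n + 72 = -40*m^2 - 260*m + 10*n^2 + n*(90 - 30*m) + 140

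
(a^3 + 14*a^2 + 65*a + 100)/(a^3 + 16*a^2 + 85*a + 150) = (a + 4)/(a + 6)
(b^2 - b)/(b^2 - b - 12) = b*(1 - b)/(-b^2 + b + 12)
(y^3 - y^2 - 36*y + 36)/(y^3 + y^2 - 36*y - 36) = (y - 1)/(y + 1)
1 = 1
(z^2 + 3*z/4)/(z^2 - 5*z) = (z + 3/4)/(z - 5)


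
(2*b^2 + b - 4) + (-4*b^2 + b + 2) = -2*b^2 + 2*b - 2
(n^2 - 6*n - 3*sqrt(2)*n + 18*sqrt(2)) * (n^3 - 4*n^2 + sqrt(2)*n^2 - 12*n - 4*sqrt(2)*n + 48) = n^5 - 10*n^4 - 2*sqrt(2)*n^4 + 6*n^3 + 20*sqrt(2)*n^3 - 12*sqrt(2)*n^2 + 180*n^2 - 360*sqrt(2)*n - 432*n + 864*sqrt(2)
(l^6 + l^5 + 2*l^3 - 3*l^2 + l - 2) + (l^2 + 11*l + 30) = l^6 + l^5 + 2*l^3 - 2*l^2 + 12*l + 28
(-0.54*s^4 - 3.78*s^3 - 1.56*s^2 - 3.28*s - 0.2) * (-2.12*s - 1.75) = 1.1448*s^5 + 8.9586*s^4 + 9.9222*s^3 + 9.6836*s^2 + 6.164*s + 0.35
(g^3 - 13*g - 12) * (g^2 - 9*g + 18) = g^5 - 9*g^4 + 5*g^3 + 105*g^2 - 126*g - 216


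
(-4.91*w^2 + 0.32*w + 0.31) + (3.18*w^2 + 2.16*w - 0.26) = -1.73*w^2 + 2.48*w + 0.05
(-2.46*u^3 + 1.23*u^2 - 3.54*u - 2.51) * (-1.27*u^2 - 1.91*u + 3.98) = 3.1242*u^5 + 3.1365*u^4 - 7.6443*u^3 + 14.8445*u^2 - 9.2951*u - 9.9898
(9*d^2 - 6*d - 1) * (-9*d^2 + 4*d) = -81*d^4 + 90*d^3 - 15*d^2 - 4*d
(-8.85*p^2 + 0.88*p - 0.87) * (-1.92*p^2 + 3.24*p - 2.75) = 16.992*p^4 - 30.3636*p^3 + 28.8591*p^2 - 5.2388*p + 2.3925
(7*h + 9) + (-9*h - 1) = 8 - 2*h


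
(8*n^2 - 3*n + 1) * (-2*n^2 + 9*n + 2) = -16*n^4 + 78*n^3 - 13*n^2 + 3*n + 2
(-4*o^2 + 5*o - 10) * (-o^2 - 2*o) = 4*o^4 + 3*o^3 + 20*o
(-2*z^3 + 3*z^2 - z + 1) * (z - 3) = -2*z^4 + 9*z^3 - 10*z^2 + 4*z - 3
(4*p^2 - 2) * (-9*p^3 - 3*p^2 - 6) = -36*p^5 - 12*p^4 + 18*p^3 - 18*p^2 + 12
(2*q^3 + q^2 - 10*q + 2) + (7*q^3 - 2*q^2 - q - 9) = 9*q^3 - q^2 - 11*q - 7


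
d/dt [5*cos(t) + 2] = -5*sin(t)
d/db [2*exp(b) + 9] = 2*exp(b)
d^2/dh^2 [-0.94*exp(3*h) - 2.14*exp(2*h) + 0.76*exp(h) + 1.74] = (-8.46*exp(2*h) - 8.56*exp(h) + 0.76)*exp(h)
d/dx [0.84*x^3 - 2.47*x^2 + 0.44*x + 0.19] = 2.52*x^2 - 4.94*x + 0.44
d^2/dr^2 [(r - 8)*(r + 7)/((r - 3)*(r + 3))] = 2*(-r^3 - 141*r^2 - 27*r - 423)/(r^6 - 27*r^4 + 243*r^2 - 729)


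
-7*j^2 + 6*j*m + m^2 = (-j + m)*(7*j + m)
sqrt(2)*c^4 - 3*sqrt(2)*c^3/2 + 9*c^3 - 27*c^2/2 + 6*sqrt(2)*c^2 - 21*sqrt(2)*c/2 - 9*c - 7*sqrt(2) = (c - 2)*(c + sqrt(2))*(c + 7*sqrt(2)/2)*(sqrt(2)*c + sqrt(2)/2)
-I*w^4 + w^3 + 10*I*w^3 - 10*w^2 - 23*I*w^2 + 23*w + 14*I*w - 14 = (w - 7)*(w - 2)*(w - 1)*(-I*w + 1)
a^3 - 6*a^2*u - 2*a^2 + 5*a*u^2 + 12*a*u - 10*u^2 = (a - 2)*(a - 5*u)*(a - u)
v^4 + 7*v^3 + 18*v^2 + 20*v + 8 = (v + 1)*(v + 2)^3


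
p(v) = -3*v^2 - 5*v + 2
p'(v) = -6*v - 5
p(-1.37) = 3.22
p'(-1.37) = 3.22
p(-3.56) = -18.22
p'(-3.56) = 16.36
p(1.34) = -10.09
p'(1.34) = -13.04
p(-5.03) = -48.75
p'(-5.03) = 25.18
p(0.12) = 1.36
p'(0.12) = -5.72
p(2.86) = -36.84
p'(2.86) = -22.16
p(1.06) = -6.67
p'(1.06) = -11.36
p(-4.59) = -38.25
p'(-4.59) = 22.54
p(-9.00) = -196.00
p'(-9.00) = 49.00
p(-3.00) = -10.00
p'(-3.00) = 13.00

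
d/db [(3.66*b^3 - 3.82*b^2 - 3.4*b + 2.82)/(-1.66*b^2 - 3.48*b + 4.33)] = (-6.0756*b^4 - 25.4736*b^3 + 55.193*b^2 - 23.7188*b - 4.9084)/(2.7556*b^4 + 11.5536*b^3 - 2.2652*b^2 - 30.1368*b + 18.7489)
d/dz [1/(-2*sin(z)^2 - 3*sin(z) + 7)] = (4*sin(z) + 3)*cos(z)/(3*sin(z) - cos(2*z) - 6)^2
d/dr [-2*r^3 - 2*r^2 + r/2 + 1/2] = -6*r^2 - 4*r + 1/2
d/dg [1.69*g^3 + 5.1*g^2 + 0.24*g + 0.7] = 5.07*g^2 + 10.2*g + 0.24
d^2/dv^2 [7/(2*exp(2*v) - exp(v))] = 7*((1 - 8*exp(v))*(2*exp(v) - 1) + 2*(4*exp(v) - 1)^2)*exp(-v)/(2*exp(v) - 1)^3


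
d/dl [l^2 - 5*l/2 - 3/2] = 2*l - 5/2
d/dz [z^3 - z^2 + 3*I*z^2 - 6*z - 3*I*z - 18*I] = 3*z^2 + z*(-2 + 6*I) - 6 - 3*I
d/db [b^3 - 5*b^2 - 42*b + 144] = 3*b^2 - 10*b - 42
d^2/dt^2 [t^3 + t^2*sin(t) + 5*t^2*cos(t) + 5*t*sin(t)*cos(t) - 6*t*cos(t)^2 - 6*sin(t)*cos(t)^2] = -t^2*sin(t) - 5*t^2*cos(t) - 20*t*sin(t) - 10*t*sin(2*t) + 4*t*cos(t) + 12*t*cos(2*t) + 6*t + 7*sin(t)/2 + 12*sin(2*t) + 27*sin(3*t)/2 + 10*cos(t) + 10*cos(2*t)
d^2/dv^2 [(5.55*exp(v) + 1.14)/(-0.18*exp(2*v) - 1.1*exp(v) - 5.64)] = (-0.17982*exp(4*v) + 0.951155999999999*exp(3*v) + 33.129*exp(2*v) + 37.682112*exp(v) - 169.47072)*exp(v)/(0.005832*exp(6*v) + 0.10692*exp(5*v) + 1.201608*exp(4*v) + 8.03132*exp(3*v) + 37.650384*exp(2*v) + 104.97168*exp(v) + 179.406144)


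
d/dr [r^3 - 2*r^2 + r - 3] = 3*r^2 - 4*r + 1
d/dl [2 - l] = -1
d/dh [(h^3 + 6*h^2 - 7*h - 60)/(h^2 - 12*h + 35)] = (h^4 - 24*h^3 + 40*h^2 + 540*h - 965)/(h^4 - 24*h^3 + 214*h^2 - 840*h + 1225)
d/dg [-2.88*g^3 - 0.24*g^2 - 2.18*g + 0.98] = -8.64*g^2 - 0.48*g - 2.18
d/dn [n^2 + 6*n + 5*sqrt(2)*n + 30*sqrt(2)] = 2*n + 6 + 5*sqrt(2)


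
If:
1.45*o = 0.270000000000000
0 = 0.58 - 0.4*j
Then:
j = 1.45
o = 0.19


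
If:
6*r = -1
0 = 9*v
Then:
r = -1/6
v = 0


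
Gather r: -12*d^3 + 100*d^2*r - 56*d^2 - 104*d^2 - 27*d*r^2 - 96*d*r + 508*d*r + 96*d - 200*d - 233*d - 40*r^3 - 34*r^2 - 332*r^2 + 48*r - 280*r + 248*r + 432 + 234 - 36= -12*d^3 - 160*d^2 - 337*d - 40*r^3 + r^2*(-27*d - 366) + r*(100*d^2 + 412*d + 16) + 630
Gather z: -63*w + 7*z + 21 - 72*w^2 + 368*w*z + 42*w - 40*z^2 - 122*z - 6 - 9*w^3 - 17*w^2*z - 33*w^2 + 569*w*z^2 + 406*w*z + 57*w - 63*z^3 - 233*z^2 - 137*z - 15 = -9*w^3 - 105*w^2 + 36*w - 63*z^3 + z^2*(569*w - 273) + z*(-17*w^2 + 774*w - 252)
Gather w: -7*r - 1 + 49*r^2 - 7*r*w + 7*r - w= 49*r^2 + w*(-7*r - 1) - 1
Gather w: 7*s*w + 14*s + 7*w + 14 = 14*s + w*(7*s + 7) + 14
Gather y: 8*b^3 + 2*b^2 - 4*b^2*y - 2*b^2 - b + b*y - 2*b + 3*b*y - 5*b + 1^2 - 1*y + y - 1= 8*b^3 - 8*b + y*(-4*b^2 + 4*b)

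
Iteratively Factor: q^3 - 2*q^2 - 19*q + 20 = (q - 1)*(q^2 - q - 20) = (q - 1)*(q + 4)*(q - 5)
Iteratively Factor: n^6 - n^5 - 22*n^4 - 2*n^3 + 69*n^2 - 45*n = (n + 3)*(n^5 - 4*n^4 - 10*n^3 + 28*n^2 - 15*n) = (n - 1)*(n + 3)*(n^4 - 3*n^3 - 13*n^2 + 15*n) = n*(n - 1)*(n + 3)*(n^3 - 3*n^2 - 13*n + 15) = n*(n - 1)^2*(n + 3)*(n^2 - 2*n - 15) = n*(n - 1)^2*(n + 3)^2*(n - 5)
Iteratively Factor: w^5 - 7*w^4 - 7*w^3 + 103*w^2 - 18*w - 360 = (w - 5)*(w^4 - 2*w^3 - 17*w^2 + 18*w + 72) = (w - 5)*(w + 2)*(w^3 - 4*w^2 - 9*w + 36) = (w - 5)*(w - 4)*(w + 2)*(w^2 - 9) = (w - 5)*(w - 4)*(w - 3)*(w + 2)*(w + 3)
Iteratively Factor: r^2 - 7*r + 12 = (r - 4)*(r - 3)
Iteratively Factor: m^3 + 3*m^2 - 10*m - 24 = (m + 2)*(m^2 + m - 12) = (m + 2)*(m + 4)*(m - 3)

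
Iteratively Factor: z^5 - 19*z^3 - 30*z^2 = (z - 5)*(z^4 + 5*z^3 + 6*z^2) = (z - 5)*(z + 3)*(z^3 + 2*z^2) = z*(z - 5)*(z + 3)*(z^2 + 2*z) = z^2*(z - 5)*(z + 3)*(z + 2)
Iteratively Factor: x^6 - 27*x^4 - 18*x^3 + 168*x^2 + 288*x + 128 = (x + 1)*(x^5 - x^4 - 26*x^3 + 8*x^2 + 160*x + 128) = (x - 4)*(x + 1)*(x^4 + 3*x^3 - 14*x^2 - 48*x - 32) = (x - 4)*(x + 1)*(x + 4)*(x^3 - x^2 - 10*x - 8) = (x - 4)*(x + 1)^2*(x + 4)*(x^2 - 2*x - 8) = (x - 4)*(x + 1)^2*(x + 2)*(x + 4)*(x - 4)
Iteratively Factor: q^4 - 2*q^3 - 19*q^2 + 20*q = (q - 5)*(q^3 + 3*q^2 - 4*q) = (q - 5)*(q + 4)*(q^2 - q) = (q - 5)*(q - 1)*(q + 4)*(q)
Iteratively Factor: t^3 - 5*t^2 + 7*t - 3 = (t - 3)*(t^2 - 2*t + 1) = (t - 3)*(t - 1)*(t - 1)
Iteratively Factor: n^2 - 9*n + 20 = (n - 4)*(n - 5)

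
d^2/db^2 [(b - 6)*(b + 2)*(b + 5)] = 6*b + 2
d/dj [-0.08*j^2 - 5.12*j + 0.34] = -0.16*j - 5.12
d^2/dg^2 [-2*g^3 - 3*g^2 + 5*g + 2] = -12*g - 6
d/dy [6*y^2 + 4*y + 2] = 12*y + 4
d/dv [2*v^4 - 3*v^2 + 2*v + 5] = 8*v^3 - 6*v + 2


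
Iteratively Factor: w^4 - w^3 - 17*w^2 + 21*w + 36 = (w + 1)*(w^3 - 2*w^2 - 15*w + 36) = (w - 3)*(w + 1)*(w^2 + w - 12) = (w - 3)*(w + 1)*(w + 4)*(w - 3)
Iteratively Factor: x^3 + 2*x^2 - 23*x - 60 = (x + 3)*(x^2 - x - 20) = (x - 5)*(x + 3)*(x + 4)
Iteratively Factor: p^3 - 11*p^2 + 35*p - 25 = (p - 5)*(p^2 - 6*p + 5) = (p - 5)^2*(p - 1)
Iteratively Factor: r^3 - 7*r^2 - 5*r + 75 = (r + 3)*(r^2 - 10*r + 25) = (r - 5)*(r + 3)*(r - 5)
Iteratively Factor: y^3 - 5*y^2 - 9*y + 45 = (y + 3)*(y^2 - 8*y + 15) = (y - 3)*(y + 3)*(y - 5)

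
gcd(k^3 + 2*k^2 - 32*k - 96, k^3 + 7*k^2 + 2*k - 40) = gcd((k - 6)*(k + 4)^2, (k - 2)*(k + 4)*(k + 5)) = k + 4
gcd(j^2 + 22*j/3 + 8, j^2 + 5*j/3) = 1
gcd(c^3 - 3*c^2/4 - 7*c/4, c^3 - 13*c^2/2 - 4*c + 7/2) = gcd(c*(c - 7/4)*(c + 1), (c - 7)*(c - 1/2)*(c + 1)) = c + 1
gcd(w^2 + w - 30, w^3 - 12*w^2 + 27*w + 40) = w - 5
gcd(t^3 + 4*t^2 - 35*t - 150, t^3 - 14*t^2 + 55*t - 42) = t - 6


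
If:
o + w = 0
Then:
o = -w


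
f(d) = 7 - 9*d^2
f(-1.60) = -16.04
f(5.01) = -218.90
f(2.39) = -44.41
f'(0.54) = -9.72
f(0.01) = 7.00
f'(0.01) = -0.18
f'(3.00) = -54.00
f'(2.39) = -43.02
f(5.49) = -264.26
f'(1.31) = -23.58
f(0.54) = 4.38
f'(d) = -18*d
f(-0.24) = 6.48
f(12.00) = -1289.00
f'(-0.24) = 4.32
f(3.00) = -74.00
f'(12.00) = -216.00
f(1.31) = -8.44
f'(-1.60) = 28.80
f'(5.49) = -98.82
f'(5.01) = -90.18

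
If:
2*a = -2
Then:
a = -1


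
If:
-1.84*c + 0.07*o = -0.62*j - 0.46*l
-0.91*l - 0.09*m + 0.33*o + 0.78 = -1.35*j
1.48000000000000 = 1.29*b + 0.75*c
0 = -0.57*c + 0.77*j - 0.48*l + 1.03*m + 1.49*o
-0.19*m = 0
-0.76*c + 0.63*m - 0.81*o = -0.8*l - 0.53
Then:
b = 1.70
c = -0.96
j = -1.65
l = -1.60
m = 0.00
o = -0.03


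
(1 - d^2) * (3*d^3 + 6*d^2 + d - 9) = -3*d^5 - 6*d^4 + 2*d^3 + 15*d^2 + d - 9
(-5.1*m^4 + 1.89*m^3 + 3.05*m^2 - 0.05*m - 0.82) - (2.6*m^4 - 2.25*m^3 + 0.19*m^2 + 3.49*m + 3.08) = -7.7*m^4 + 4.14*m^3 + 2.86*m^2 - 3.54*m - 3.9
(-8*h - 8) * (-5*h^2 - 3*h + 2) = 40*h^3 + 64*h^2 + 8*h - 16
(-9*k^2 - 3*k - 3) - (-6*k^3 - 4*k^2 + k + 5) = 6*k^3 - 5*k^2 - 4*k - 8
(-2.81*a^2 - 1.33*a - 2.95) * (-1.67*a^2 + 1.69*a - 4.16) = 4.6927*a^4 - 2.5278*a^3 + 14.3684*a^2 + 0.547300000000001*a + 12.272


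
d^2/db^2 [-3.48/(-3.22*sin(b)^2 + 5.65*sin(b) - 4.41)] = (-144.328128*sin(b)^4 + 189.93492*sin(b)^3 + 303.068676*sin(b)^2 - 466.57926*sin(b) + 123.347208)/(3.22*sin(b)^2 - 5.65*sin(b) + 4.41)^3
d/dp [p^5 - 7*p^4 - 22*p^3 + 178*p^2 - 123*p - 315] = 5*p^4 - 28*p^3 - 66*p^2 + 356*p - 123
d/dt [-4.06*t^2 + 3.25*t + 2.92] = 3.25 - 8.12*t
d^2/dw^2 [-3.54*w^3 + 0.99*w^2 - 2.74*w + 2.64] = 1.98 - 21.24*w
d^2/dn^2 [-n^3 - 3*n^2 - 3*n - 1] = -6*n - 6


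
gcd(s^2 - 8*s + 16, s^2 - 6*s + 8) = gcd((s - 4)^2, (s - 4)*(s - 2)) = s - 4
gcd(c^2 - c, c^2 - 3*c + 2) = c - 1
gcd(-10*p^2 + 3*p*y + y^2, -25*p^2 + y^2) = 5*p + y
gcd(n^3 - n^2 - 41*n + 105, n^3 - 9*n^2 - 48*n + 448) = n + 7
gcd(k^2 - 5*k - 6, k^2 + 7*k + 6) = k + 1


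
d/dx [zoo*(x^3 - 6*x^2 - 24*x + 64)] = zoo*(x^2 + x + 1)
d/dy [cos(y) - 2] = -sin(y)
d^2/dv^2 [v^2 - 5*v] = 2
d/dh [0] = 0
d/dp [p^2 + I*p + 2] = 2*p + I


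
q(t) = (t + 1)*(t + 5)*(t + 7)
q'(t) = (t + 1)*(t + 5) + (t + 1)*(t + 7) + (t + 5)*(t + 7)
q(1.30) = 120.27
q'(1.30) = 85.87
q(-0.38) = 18.96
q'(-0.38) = 37.55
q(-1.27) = -5.77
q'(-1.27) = 18.82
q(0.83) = 83.54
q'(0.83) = 70.65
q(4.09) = 513.11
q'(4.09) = 203.52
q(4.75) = 658.73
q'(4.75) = 238.19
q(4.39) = 576.47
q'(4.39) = 218.96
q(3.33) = 372.59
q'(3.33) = 166.85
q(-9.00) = -64.00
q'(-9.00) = 56.00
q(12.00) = 4199.00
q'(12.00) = 791.00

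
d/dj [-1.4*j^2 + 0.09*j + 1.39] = 0.09 - 2.8*j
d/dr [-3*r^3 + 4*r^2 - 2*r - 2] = -9*r^2 + 8*r - 2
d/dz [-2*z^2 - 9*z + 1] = -4*z - 9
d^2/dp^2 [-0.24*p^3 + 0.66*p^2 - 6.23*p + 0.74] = 1.32 - 1.44*p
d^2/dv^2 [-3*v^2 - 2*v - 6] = -6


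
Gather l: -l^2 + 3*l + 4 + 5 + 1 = -l^2 + 3*l + 10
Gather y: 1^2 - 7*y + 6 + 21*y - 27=14*y - 20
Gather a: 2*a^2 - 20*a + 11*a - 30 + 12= 2*a^2 - 9*a - 18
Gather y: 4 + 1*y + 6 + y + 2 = 2*y + 12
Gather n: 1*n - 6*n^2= -6*n^2 + n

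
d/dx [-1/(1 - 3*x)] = -3/(3*x - 1)^2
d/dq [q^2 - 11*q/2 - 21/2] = 2*q - 11/2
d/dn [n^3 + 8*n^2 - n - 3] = 3*n^2 + 16*n - 1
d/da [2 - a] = -1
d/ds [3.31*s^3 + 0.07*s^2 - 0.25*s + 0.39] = 9.93*s^2 + 0.14*s - 0.25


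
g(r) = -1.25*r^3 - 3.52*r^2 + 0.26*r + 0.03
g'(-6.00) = -92.50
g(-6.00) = 141.75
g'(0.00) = 0.26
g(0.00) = 0.03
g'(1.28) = -14.90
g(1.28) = -8.03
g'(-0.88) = 3.55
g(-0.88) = -2.07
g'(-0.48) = 2.78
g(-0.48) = -0.77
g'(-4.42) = -41.88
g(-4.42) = 38.05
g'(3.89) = -83.87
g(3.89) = -125.80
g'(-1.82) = 0.65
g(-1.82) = -4.57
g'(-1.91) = 0.03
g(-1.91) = -4.60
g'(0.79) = -7.64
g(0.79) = -2.58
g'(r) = -3.75*r^2 - 7.04*r + 0.26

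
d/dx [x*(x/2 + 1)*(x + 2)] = (x/2 + 1)*(3*x + 2)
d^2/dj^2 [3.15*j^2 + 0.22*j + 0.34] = 6.30000000000000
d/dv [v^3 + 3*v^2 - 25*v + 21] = 3*v^2 + 6*v - 25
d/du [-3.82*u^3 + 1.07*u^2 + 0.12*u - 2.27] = -11.46*u^2 + 2.14*u + 0.12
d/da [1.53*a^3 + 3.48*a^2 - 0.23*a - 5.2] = 4.59*a^2 + 6.96*a - 0.23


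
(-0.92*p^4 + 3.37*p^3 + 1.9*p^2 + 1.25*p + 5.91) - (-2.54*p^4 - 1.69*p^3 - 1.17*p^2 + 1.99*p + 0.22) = 1.62*p^4 + 5.06*p^3 + 3.07*p^2 - 0.74*p + 5.69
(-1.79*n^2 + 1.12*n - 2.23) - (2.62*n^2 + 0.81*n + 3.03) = -4.41*n^2 + 0.31*n - 5.26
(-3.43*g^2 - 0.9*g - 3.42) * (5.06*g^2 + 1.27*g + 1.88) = -17.3558*g^4 - 8.9101*g^3 - 24.8966*g^2 - 6.0354*g - 6.4296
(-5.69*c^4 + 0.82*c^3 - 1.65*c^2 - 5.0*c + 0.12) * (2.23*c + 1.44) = -12.6887*c^5 - 6.365*c^4 - 2.4987*c^3 - 13.526*c^2 - 6.9324*c + 0.1728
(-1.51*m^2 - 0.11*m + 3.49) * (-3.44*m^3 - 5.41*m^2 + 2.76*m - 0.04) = 5.1944*m^5 + 8.5475*m^4 - 15.5781*m^3 - 19.1241*m^2 + 9.6368*m - 0.1396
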